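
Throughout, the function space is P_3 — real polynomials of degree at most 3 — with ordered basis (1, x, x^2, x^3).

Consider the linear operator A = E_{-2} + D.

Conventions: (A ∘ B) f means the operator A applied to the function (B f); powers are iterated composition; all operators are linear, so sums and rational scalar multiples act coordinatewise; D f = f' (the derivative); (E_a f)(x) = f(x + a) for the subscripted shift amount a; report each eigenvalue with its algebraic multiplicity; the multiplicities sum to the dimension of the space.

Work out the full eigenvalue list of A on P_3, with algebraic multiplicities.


λ = 1 (multiplicity 4)

image of 1: 1
image of x: x - 1
image of x^2: x^2 - 2x + 4
image of x^3: x^3 - 3x^2 + 12x - 8
the matrix is upper triangular; its diagonal is (1, 1, 1, 1)
for a triangular matrix the eigenvalues are the diagonal entries, with algebraic multiplicity their repetition count


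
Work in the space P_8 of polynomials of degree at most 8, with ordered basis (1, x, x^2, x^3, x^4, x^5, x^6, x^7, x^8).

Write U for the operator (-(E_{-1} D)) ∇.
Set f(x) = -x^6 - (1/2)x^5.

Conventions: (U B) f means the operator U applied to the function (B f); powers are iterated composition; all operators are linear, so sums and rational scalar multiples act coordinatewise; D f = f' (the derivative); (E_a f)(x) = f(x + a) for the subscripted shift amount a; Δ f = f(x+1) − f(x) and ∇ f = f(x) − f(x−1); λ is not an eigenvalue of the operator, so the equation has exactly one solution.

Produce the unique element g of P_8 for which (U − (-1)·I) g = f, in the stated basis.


g(x) = -x^6 - (1/2)x^5 - 30x^4 + 170x^3 - 735x^2 + 2480x - 7977/2

write g with unknown coordinates in the stated basis and equate coefficients in (U − (-1)·I) g = f
solving from the highest basis element down gives g = -x^6 - (1/2)x^5 - 30x^4 + 170x^3 - 735x^2 + 2480x - 7977/2
check: U g = 30x^4 - 170x^3 + 735x^2 - 2480x + 7977/2
so U g − (-1)·g = -x^6 - (1/2)x^5 = f ✓


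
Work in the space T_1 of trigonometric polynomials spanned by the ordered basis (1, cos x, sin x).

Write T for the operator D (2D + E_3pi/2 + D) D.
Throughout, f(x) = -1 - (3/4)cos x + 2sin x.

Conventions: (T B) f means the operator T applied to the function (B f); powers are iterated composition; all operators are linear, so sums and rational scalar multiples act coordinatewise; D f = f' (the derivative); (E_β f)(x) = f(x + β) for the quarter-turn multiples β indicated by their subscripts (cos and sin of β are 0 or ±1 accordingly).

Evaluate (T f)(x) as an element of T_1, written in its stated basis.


the image equals g(x) = -4cos x - (3/2)sin x

D f = 2cos x + (3/4)sin x
D D f = (3/4)cos x - 2sin x
(2D) D f = (3/2)cos x - 4sin x
E_3pi/2 D f = -(3/4)cos x + 2sin x
D D f = (3/4)cos x - 2sin x
(2D + E_3pi/2 + D) D f = (3/2)cos x - 4sin x
D (2D + E_3pi/2 + D) D f = -4cos x - (3/2)sin x


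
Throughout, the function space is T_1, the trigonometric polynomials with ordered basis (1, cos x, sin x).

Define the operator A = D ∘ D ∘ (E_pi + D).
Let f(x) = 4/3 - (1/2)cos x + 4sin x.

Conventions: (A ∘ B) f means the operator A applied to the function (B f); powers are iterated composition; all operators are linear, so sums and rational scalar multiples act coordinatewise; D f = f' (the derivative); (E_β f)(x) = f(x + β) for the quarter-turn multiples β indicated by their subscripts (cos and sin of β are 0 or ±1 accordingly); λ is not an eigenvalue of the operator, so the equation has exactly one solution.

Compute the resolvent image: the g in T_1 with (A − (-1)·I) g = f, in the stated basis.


the image equals g(x) = 4/3 + (3/5)cos x + (17/10)sin x

write g with unknown coordinates in the stated basis and equate coefficients in (A − (-1)·I) g = f
solving from the highest basis element down gives g = 4/3 + (3/5)cos x + (17/10)sin x
check: A g = -(11/10)cos x + (23/10)sin x
so A g − (-1)·g = 4/3 - (1/2)cos x + 4sin x = f ✓


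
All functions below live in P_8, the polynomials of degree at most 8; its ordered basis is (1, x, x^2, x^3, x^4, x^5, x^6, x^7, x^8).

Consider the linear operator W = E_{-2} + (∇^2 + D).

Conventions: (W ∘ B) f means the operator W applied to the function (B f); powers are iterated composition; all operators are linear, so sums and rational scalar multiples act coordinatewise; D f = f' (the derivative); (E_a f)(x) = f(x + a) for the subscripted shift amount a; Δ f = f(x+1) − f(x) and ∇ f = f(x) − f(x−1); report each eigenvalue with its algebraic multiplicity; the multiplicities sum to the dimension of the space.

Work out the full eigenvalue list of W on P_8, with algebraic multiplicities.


image of 1: 1
image of x: x - 1
image of x^2: x^2 - 2x + 6
image of x^3: x^3 - 3x^2 + 18x - 14
image of x^4: x^4 - 4x^3 + 36x^2 - 56x + 30
image of x^5: x^5 - 5x^4 + 60x^3 - 140x^2 + 150x - 62
image of x^6: x^6 - 6x^5 + 90x^4 - 280x^3 + 450x^2 - 372x + 126
image of x^7: x^7 - 7x^6 + 126x^5 - 490x^4 + 1050x^3 - 1302x^2 + 882x - 254
image of x^8: x^8 - 8x^7 + 168x^6 - 784x^5 + 2100x^4 - 3472x^3 + 3528x^2 - 2032x + 510
the matrix is upper triangular; its diagonal is (1, 1, 1, 1, 1, 1, 1, 1, 1)
for a triangular matrix the eigenvalues are the diagonal entries, with algebraic multiplicity their repetition count

λ = 1 (multiplicity 9)


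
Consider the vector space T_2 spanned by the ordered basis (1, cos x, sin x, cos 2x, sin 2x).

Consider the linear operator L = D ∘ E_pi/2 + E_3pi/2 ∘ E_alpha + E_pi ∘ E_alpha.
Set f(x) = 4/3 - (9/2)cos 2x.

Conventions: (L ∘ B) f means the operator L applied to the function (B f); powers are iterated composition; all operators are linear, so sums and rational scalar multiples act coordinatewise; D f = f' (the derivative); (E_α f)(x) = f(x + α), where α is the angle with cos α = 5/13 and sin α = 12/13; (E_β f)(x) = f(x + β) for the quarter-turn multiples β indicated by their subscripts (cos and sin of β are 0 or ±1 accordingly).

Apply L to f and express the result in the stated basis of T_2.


E_pi/2 f = 4/3 + (9/2)cos 2x
D E_pi/2 f = -9sin 2x
E_alpha f = 4/3 + (1071/338)cos 2x + (540/169)sin 2x
E_3pi/2 E_alpha f = 4/3 - (1071/338)cos 2x - (540/169)sin 2x
E_alpha f = 4/3 + (1071/338)cos 2x + (540/169)sin 2x
E_pi E_alpha f = 4/3 + (1071/338)cos 2x + (540/169)sin 2x
(D ∘ E_pi/2 + E_3pi/2 ∘ E_alpha + E_pi ∘ E_alpha) f = 8/3 - 9sin 2x

g(x) = 8/3 - 9sin 2x


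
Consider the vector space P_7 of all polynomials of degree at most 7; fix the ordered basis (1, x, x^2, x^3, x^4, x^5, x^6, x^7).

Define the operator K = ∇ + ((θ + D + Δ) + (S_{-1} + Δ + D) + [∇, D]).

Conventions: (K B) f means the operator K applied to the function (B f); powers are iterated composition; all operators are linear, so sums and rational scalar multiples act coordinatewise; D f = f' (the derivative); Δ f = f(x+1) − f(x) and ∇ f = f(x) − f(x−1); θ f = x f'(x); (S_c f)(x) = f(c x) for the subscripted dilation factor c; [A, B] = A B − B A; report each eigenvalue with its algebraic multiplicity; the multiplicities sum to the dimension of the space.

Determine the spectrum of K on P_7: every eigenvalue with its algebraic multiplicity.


image of 1: 1
image of x: 5
image of x^2: 3x^2 + 10x + 1
image of x^3: 2x^3 + 15x^2 + 3x + 3
image of x^4: 5x^4 + 20x^3 + 6x^2 + 12x + 1
image of x^5: 4x^5 + 25x^4 + 10x^3 + 30x^2 + 5x + 3
image of x^6: 7x^6 + 30x^5 + 15x^4 + 60x^3 + 15x^2 + 18x + 1
image of x^7: 6x^7 + 35x^6 + 21x^5 + 105x^4 + 35x^3 + 63x^2 + 7x + 3
the matrix is upper triangular; its diagonal is (1, 0, 3, 2, 5, 4, 7, 6)
for a triangular matrix the eigenvalues are the diagonal entries, with algebraic multiplicity their repetition count

λ = 0 (multiplicity 1), λ = 1 (multiplicity 1), λ = 2 (multiplicity 1), λ = 3 (multiplicity 1), λ = 4 (multiplicity 1), λ = 5 (multiplicity 1), λ = 6 (multiplicity 1), λ = 7 (multiplicity 1)


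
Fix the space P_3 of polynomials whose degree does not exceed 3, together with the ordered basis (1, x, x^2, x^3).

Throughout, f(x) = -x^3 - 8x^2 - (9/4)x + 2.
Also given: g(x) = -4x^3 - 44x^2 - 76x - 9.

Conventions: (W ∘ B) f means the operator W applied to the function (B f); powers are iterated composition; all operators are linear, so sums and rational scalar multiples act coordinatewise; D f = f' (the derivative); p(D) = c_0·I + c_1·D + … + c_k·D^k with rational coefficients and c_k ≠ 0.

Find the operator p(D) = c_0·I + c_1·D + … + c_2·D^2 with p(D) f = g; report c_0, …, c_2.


D^0 f = -x^3 - 8x^2 - (9/4)x + 2
D^1 f = -3x^2 - 16x - 9/4
D^2 f = -6x - 16
matching coefficients of g against c_0 f + c_1 Df + … from the top degree down determines the c_i
solution: c_0 = 4, c_1 = 4, c_2 = 1/2

p(D) = 4·I + 4·D + (1/2)·D^2, i.e. c_0 = 4, c_1 = 4, c_2 = 1/2


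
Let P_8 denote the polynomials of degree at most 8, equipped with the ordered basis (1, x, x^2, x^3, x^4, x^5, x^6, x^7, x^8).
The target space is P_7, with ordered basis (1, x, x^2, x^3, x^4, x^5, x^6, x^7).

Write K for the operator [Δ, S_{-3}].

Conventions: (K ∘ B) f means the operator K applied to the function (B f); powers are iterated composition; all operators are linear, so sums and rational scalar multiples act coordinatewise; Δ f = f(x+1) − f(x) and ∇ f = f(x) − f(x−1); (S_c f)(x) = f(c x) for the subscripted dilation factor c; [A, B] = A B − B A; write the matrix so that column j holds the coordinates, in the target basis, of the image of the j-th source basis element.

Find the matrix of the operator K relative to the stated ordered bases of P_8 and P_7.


image of 1: 0
image of x: -4
image of x^2: 24x + 8
image of x^3: -108x^2 - 72x - 28
image of x^4: 432x^3 + 432x^2 + 336x + 80
image of x^5: -1620x^4 - 2160x^3 - 2520x^2 - 1200x - 244
image of x^6: 5832x^5 + 9720x^4 + 15120x^3 + 10800x^2 + 4392x + 728
image of x^7: -20412x^6 - 40824x^5 - 79380x^4 - 75600x^3 - 46116x^2 - 15288x - 2188
image of x^8: 69984x^7 + 163296x^6 + 381024x^5 + 453600x^4 + 368928x^3 + 183456x^2 + 52512x + 6560
each image's coordinates form column j of the matrix

the matrix is [[0, -4, 8, -28, 80, -244, 728, -2188, 6560]; [0, 0, 24, -72, 336, -1200, 4392, -15288, 52512]; [0, 0, 0, -108, 432, -2520, 10800, -46116, 183456]; [0, 0, 0, 0, 432, -2160, 15120, -75600, 368928]; [0, 0, 0, 0, 0, -1620, 9720, -79380, 453600]; [0, 0, 0, 0, 0, 0, 5832, -40824, 381024]; [0, 0, 0, 0, 0, 0, 0, -20412, 163296]; [0, 0, 0, 0, 0, 0, 0, 0, 69984]] (rows listed top to bottom)


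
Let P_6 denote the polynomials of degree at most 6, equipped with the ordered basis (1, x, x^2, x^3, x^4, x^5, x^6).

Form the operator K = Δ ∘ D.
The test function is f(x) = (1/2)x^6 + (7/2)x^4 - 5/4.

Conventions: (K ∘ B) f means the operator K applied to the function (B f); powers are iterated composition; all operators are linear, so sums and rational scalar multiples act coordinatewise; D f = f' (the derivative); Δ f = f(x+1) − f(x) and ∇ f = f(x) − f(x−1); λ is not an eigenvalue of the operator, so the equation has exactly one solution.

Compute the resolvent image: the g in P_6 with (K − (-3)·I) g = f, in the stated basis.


g(x) = (1/6)x^6 - (1/2)x^4 - (10/3)x^3 - (4/3)x^2 + 7x + 149/36

write g with unknown coordinates in the stated basis and equate coefficients in (K − (-3)·I) g = f
solving from the highest basis element down gives g = (1/6)x^6 - (1/2)x^4 - (10/3)x^3 - (4/3)x^2 + 7x + 149/36
check: K g = 5x^4 + 10x^3 + 4x^2 - 21x - 41/3
so K g − (-3)·g = (1/2)x^6 + (7/2)x^4 - 5/4 = f ✓


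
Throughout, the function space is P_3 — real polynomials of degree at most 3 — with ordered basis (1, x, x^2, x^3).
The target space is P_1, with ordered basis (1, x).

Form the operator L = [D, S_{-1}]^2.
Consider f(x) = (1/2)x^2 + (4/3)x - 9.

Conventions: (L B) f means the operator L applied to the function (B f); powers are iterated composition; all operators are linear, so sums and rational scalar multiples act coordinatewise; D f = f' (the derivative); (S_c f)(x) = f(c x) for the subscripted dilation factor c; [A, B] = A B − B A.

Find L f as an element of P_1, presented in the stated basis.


S_{-1} f = (1/2)x^2 - (4/3)x - 9
D S_{-1} f = x - 4/3
D f = x + 4/3
S_{-1} D f = -x + 4/3
[D, S_{-1}] f = 2x - 8/3
S_{-1} [D, S_{-1}] f = -2x - 8/3
D S_{-1} [D, S_{-1}] f = -2
D [D, S_{-1}] f = 2
S_{-1} D [D, S_{-1}] f = 2
[D, S_{-1}] [D, S_{-1}] f = -4

g(x) = -4


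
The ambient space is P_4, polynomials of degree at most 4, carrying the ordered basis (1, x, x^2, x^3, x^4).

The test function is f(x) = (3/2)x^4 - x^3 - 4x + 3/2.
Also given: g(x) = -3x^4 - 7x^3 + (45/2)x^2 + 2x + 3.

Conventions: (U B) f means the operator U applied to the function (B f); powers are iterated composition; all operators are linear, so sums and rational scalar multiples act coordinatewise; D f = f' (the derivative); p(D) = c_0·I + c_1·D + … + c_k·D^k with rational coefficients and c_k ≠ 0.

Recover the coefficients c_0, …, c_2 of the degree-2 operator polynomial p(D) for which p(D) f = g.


D^0 f = (3/2)x^4 - x^3 - 4x + 3/2
D^1 f = 6x^3 - 3x^2 - 4
D^2 f = 18x^2 - 6x
matching coefficients of g against c_0 f + c_1 Df + … from the top degree down determines the c_i
solution: c_0 = -2, c_1 = -3/2, c_2 = 1

c_0 = -2, c_1 = -3/2, c_2 = 1


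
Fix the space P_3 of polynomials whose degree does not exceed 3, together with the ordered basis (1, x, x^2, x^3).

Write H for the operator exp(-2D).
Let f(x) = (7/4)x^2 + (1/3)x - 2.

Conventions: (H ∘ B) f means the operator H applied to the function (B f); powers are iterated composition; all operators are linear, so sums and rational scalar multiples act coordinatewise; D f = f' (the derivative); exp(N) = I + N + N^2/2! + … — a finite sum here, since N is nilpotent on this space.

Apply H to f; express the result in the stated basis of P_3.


order-1 term: -7x - 2/3
order-2 term: 7
the series for exp(-2D) f terminates at order 2
exp(-2D) f = (7/4)x^2 - (20/3)x + 13/3

the result is g(x) = (7/4)x^2 - (20/3)x + 13/3


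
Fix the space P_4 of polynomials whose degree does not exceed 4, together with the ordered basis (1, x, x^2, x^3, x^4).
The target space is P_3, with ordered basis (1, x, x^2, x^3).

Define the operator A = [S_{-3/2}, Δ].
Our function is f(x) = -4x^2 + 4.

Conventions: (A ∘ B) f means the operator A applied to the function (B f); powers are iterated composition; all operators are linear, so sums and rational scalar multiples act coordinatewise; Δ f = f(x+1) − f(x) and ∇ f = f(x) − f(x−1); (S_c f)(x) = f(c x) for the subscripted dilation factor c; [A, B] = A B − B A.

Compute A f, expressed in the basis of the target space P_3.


the result is g(x) = 30x + 5

Δ f = -8x - 4
S_{-3/2} Δ f = 12x - 4
S_{-3/2} f = -9x^2 + 4
Δ S_{-3/2} f = -18x - 9
[S_{-3/2}, Δ] f = 30x + 5


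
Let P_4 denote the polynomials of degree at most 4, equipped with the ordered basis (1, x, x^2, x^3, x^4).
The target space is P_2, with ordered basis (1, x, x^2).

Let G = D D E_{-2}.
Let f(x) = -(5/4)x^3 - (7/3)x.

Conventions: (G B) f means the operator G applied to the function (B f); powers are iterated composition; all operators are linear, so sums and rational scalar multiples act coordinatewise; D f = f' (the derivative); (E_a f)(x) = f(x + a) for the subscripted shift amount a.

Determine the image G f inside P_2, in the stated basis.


E_{-2} f = -(5/4)x^3 + (15/2)x^2 - (52/3)x + 44/3
D E_{-2} f = -(15/4)x^2 + 15x - 52/3
D D E_{-2} f = -(15/2)x + 15

g(x) = -(15/2)x + 15


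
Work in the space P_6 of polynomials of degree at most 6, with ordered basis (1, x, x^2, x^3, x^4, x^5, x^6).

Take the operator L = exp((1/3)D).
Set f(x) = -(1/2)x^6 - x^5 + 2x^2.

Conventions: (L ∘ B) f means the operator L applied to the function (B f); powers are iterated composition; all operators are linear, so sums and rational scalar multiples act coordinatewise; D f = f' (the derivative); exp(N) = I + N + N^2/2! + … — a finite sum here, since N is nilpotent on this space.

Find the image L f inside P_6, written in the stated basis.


g(x) = -(1/2)x^6 - 2x^5 - (5/2)x^4 - (40/27)x^3 + (83/54)x^2 + (34/27)x + 317/1458

order-1 term: -x^5 - (5/3)x^4 + (4/3)x
order-2 term: -(5/6)x^4 - (10/9)x^3 + 2/9
order-3 term: -(10/27)x^3 - (10/27)x^2
order-4 term: -(5/54)x^2 - (5/81)x
order-5 term: -(1/81)x - 1/243
order-6 term: -1/1458
the series for exp((1/3)D) f terminates at order 6
exp((1/3)D) f = -(1/2)x^6 - 2x^5 - (5/2)x^4 - (40/27)x^3 + (83/54)x^2 + (34/27)x + 317/1458


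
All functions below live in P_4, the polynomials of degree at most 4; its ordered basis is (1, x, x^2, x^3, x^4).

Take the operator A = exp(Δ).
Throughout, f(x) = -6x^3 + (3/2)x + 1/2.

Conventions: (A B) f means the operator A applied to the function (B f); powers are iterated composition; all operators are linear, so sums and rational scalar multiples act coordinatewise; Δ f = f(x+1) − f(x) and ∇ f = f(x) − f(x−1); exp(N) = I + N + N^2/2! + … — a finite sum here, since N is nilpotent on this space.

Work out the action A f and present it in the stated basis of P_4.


order-1 term: -18x^2 - 18x - 9/2
order-2 term: -18x - 18
order-3 term: -6
the series for exp(Δ) f terminates at order 3
exp(Δ) f = -6x^3 - 18x^2 - (69/2)x - 28

the image equals g(x) = -6x^3 - 18x^2 - (69/2)x - 28


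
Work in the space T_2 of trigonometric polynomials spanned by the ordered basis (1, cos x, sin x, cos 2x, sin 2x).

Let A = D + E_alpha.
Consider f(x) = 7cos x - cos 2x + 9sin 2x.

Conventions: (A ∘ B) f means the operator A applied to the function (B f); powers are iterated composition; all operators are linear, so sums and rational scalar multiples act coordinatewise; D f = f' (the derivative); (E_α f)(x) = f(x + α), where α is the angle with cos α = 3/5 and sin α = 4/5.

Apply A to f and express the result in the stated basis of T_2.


the result is g(x) = (21/5)cos x - (63/5)sin x + (673/25)cos 2x + (11/25)sin 2x

D f = -7sin x + 18cos 2x + 2sin 2x
E_alpha f = (21/5)cos x - (28/5)sin x + (223/25)cos 2x - (39/25)sin 2x
(D + E_alpha) f = (21/5)cos x - (63/5)sin x + (673/25)cos 2x + (11/25)sin 2x


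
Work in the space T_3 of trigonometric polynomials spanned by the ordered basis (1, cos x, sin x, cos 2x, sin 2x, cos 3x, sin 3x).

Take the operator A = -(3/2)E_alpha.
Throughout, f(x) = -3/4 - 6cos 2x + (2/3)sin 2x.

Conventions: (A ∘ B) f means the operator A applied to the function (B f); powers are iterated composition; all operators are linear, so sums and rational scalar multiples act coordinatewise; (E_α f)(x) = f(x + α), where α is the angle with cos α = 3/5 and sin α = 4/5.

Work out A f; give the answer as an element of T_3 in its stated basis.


the image equals g(x) = 9/8 - (87/25)cos 2x - (209/25)sin 2x

E_alpha f = -3/4 + (58/25)cos 2x + (418/75)sin 2x
(-(3/2)E_alpha) f = 9/8 - (87/25)cos 2x - (209/25)sin 2x


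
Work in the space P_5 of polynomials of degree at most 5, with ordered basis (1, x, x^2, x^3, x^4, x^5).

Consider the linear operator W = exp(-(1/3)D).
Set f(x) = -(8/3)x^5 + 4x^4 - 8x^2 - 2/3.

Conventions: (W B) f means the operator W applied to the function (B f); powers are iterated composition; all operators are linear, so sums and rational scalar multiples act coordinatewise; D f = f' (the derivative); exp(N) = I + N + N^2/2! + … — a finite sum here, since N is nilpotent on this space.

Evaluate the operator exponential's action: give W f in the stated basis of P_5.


the result is g(x) = -(8/3)x^5 + (76/9)x^4 - (224/27)x^3 - (352/81)x^2 + (1112/243)x - 1090/729

order-1 term: (40/9)x^4 - (16/3)x^3 + (16/3)x
order-2 term: -(80/27)x^3 + (8/3)x^2 - 8/9
order-3 term: (80/81)x^2 - (16/27)x
order-4 term: -(40/243)x + 4/81
order-5 term: 8/729
the series for exp(-(1/3)D) f terminates at order 5
exp(-(1/3)D) f = -(8/3)x^5 + (76/9)x^4 - (224/27)x^3 - (352/81)x^2 + (1112/243)x - 1090/729


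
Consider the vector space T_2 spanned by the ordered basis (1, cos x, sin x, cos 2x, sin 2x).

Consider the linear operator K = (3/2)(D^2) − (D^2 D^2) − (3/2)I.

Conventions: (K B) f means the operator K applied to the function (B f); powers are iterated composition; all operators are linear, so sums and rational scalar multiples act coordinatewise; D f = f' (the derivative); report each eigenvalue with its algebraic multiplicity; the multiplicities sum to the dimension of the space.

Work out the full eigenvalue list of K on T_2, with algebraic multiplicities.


λ = -47/2 (multiplicity 2), λ = -4 (multiplicity 2), λ = -3/2 (multiplicity 1)

image of 1: -3/2
image of cos x: -4cos x
image of sin x: -4sin x
image of cos 2x: -(47/2)cos 2x
image of sin 2x: -(47/2)sin 2x
the matrix is diagonal; its diagonal is (-3/2, -4, -4, -47/2, -47/2)
for a triangular matrix the eigenvalues are the diagonal entries, with algebraic multiplicity their repetition count


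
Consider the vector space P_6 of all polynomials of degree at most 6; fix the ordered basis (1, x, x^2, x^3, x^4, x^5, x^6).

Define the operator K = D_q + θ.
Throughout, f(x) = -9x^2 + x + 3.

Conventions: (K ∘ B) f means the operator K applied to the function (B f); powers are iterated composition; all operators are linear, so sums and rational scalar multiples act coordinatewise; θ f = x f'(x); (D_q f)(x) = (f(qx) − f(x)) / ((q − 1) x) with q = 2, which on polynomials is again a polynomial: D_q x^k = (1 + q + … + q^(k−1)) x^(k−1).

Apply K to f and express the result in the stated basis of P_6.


D_q f = -27x + 1
θ f = -18x^2 + x
(D_q + θ) f = -18x^2 - 26x + 1

the result is g(x) = -18x^2 - 26x + 1


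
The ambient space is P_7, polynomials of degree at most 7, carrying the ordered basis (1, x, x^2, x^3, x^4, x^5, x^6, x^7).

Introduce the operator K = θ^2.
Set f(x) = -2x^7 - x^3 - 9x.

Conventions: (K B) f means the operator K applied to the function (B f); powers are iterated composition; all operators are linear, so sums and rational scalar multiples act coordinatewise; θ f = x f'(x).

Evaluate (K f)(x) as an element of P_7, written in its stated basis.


g(x) = -98x^7 - 9x^3 - 9x

θ f = -14x^7 - 3x^3 - 9x
θ θ f = -98x^7 - 9x^3 - 9x


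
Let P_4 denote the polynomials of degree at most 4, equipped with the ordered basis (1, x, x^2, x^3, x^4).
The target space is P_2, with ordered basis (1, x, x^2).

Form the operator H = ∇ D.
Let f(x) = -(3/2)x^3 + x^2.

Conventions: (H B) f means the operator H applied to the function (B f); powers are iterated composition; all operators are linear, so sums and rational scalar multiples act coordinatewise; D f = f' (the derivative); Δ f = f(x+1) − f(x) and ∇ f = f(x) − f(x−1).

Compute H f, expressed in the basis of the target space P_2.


the result is g(x) = -9x + 13/2

D f = -(9/2)x^2 + 2x
∇ D f = -9x + 13/2


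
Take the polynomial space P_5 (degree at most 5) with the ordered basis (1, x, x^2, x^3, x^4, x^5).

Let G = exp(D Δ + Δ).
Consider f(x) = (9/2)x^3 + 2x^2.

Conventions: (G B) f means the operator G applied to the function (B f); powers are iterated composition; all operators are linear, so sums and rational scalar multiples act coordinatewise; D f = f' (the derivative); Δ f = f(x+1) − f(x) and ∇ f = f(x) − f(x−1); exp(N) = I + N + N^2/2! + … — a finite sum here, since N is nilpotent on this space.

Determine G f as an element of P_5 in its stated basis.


order-1 term: (27/2)x^2 + (89/2)x + 24
order-2 term: (27/2)x + 85/2
order-3 term: 9/2
the series for exp(D Δ + Δ) f terminates at order 3
exp(D Δ + Δ) f = (9/2)x^3 + (31/2)x^2 + 58x + 71

the image equals g(x) = (9/2)x^3 + (31/2)x^2 + 58x + 71


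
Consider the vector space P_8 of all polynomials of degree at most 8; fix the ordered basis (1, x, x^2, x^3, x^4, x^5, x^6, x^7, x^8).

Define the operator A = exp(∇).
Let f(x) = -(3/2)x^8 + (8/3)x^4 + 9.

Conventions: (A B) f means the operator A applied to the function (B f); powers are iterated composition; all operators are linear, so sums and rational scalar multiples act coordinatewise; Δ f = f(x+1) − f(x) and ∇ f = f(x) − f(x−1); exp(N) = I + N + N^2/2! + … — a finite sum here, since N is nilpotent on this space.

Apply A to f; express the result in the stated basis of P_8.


order-1 term: -12x^7 + 42x^6 - 84x^5 + 105x^4 - (220/3)x^3 + 26x^2 - (4/3)x - 7/6
order-2 term: -42x^6 + 252x^5 - 735x^4 + 1260x^3 - 1286x^2 + 724x - 1031/6
order-3 term: -84x^5 + 630x^4 - 2100x^3 + 3780x^2 - (10804/3)x + 1433
order-4 term: -105x^4 + 840x^3 - 2730x^2 + 4200x - 15293/6
order-5 term: -84x^3 + 630x^2 - 1680x + 1575
order-6 term: -42x^2 + 252x - 399
order-7 term: -12x + 42
order-8 term: -3/2
the series for exp(∇) f terminates at order 8
exp(∇) f = -(3/2)x^8 - 12x^7 + 84x^5 - (307/3)x^4 - (472/3)x^3 + 378x^2 - (356/3)x - 190/3

the result is g(x) = -(3/2)x^8 - 12x^7 + 84x^5 - (307/3)x^4 - (472/3)x^3 + 378x^2 - (356/3)x - 190/3


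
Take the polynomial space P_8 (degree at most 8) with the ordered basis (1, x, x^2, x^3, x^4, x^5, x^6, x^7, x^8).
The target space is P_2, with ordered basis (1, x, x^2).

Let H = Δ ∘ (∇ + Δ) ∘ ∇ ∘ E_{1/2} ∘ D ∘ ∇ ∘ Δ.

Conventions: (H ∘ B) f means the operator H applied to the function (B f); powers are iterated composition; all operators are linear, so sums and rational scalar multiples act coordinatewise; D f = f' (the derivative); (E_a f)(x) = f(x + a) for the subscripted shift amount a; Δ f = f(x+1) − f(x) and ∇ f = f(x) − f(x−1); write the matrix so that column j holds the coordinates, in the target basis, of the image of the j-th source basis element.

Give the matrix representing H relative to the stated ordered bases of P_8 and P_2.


the matrix is [[0, 0, 0, 0, 0, 0, 1440, 5040, 36960]; [0, 0, 0, 0, 0, 0, 0, 10080, 40320]; [0, 0, 0, 0, 0, 0, 0, 0, 40320]] (rows listed top to bottom)

image of 1: 0
image of x: 0
image of x^2: 0
image of x^3: 0
image of x^4: 0
image of x^5: 0
image of x^6: 1440
image of x^7: 10080x + 5040
image of x^8: 40320x^2 + 40320x + 36960
each image's coordinates form column j of the matrix


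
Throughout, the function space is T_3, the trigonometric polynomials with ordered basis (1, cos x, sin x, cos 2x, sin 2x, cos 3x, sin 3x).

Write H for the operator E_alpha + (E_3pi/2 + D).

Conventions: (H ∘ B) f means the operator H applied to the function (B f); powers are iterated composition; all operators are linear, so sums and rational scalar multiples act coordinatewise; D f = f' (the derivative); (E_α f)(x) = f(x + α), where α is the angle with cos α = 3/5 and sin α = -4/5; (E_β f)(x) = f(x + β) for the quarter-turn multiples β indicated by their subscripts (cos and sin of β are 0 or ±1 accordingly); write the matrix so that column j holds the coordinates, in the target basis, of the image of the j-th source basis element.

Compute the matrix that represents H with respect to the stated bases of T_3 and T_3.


image of 1: 2
image of cos x: (3/5)cos x + (4/5)sin x
image of sin x: -(4/5)cos x + (3/5)sin x
image of cos 2x: -(32/25)cos 2x - (26/25)sin 2x
image of sin 2x: (26/25)cos 2x - (32/25)sin 2x
image of cos 3x: -(117/125)cos 3x - (456/125)sin 3x
image of sin 3x: (456/125)cos 3x - (117/125)sin 3x
each image's coordinates form column j of the matrix

the matrix is [[2, 0, 0, 0, 0, 0, 0]; [0, 3/5, -4/5, 0, 0, 0, 0]; [0, 4/5, 3/5, 0, 0, 0, 0]; [0, 0, 0, -32/25, 26/25, 0, 0]; [0, 0, 0, -26/25, -32/25, 0, 0]; [0, 0, 0, 0, 0, -117/125, 456/125]; [0, 0, 0, 0, 0, -456/125, -117/125]] (rows listed top to bottom)


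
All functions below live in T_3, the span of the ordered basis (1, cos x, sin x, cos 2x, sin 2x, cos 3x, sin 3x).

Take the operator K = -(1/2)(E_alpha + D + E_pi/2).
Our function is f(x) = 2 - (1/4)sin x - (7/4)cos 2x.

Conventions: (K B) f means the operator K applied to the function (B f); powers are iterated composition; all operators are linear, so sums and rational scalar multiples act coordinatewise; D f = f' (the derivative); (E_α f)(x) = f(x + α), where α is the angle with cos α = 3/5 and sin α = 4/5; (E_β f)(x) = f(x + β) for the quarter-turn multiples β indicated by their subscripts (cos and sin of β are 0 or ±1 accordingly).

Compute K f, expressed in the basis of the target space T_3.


the image equals g(x) = -2 + (7/20)cos x + (3/40)sin x - (28/25)cos 2x - (259/100)sin 2x

E_alpha f = 2 - (1/5)cos x - (3/20)sin x + (49/100)cos 2x + (42/25)sin 2x
D f = -(1/4)cos x + (7/2)sin 2x
E_pi/2 f = 2 - (1/4)cos x + (7/4)cos 2x
(E_alpha + D + E_pi/2) f = 4 - (7/10)cos x - (3/20)sin x + (56/25)cos 2x + (259/50)sin 2x
(-(1/2)(E_alpha + D + E_pi/2)) f = -2 + (7/20)cos x + (3/40)sin x - (28/25)cos 2x - (259/100)sin 2x


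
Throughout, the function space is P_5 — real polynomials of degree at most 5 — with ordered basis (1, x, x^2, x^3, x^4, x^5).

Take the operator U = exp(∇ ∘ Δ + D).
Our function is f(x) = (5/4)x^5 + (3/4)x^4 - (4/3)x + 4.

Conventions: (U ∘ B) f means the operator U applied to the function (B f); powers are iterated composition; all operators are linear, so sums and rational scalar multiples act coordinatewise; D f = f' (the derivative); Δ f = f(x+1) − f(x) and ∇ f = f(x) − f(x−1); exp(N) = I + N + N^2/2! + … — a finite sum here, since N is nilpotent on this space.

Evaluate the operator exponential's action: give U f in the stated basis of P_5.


the image equals g(x) = (5/4)x^5 + 7x^4 + (81/2)x^3 + 101x^2 + (2261/12)x + 410/3

order-1 term: (25/4)x^4 + 28x^3 + 9x^2 + (25/2)x + 1/6
order-2 term: (25/2)x^3 + (159/2)x^2 + 93x + 43/2
order-3 term: (25/2)x^2 + 78x + 84
order-4 term: (25/4)x + 103/4
order-5 term: 5/4
the series for exp(∇ ∘ Δ + D) f terminates at order 5
exp(∇ ∘ Δ + D) f = (5/4)x^5 + 7x^4 + (81/2)x^3 + 101x^2 + (2261/12)x + 410/3


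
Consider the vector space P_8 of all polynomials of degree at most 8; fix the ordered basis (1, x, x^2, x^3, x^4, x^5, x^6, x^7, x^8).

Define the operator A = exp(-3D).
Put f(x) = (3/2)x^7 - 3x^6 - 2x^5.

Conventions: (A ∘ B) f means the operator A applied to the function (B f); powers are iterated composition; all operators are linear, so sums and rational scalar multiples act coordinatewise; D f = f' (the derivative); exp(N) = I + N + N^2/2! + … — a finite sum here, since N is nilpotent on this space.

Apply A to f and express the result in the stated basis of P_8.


the result is g(x) = (3/2)x^7 - (69/2)x^6 + (671/2)x^5 - (3585/2)x^4 + (11385/2)x^3 - (21519/2)x^2 + (22437/2)x - 9963/2

order-1 term: -(63/2)x^6 + 54x^5 + 30x^4
order-2 term: (567/2)x^5 - 405x^4 - 180x^3
order-3 term: -(2835/2)x^4 + 1620x^3 + 540x^2
order-4 term: (8505/2)x^3 - 3645x^2 - 810x
order-5 term: -(15309/2)x^2 + 4374x + 486
order-6 term: (15309/2)x - 2187
order-7 term: -6561/2
the series for exp(-3D) f terminates at order 7
exp(-3D) f = (3/2)x^7 - (69/2)x^6 + (671/2)x^5 - (3585/2)x^4 + (11385/2)x^3 - (21519/2)x^2 + (22437/2)x - 9963/2


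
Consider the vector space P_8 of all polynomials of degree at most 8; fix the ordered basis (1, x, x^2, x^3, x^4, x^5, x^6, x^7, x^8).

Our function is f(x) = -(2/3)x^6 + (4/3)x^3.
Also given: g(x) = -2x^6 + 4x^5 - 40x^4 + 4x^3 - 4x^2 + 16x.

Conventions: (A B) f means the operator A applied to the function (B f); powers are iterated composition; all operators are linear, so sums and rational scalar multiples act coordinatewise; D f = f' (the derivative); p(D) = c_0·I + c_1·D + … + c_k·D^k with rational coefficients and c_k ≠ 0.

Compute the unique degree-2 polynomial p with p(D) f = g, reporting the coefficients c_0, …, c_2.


D^0 f = -(2/3)x^6 + (4/3)x^3
D^1 f = -4x^5 + 4x^2
D^2 f = -20x^4 + 8x
matching coefficients of g against c_0 f + c_1 Df + … from the top degree down determines the c_i
solution: c_0 = 3, c_1 = -1, c_2 = 2

c_0 = 3, c_1 = -1, c_2 = 2


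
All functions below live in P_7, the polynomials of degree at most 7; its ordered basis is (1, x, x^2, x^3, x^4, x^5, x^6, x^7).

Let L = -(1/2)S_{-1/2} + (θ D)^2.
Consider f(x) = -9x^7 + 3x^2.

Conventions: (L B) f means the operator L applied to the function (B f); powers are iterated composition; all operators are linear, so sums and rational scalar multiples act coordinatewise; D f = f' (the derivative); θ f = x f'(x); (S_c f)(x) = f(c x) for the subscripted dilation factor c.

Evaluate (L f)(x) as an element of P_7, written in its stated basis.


the image equals g(x) = -(9/256)x^7 - 11340x^5 - (3/8)x^2

S_{-1/2} f = (9/128)x^7 + (3/4)x^2
(-(1/2)S_{-1/2}) f = -(9/256)x^7 - (3/8)x^2
D f = -63x^6 + 6x
θ D f = -378x^6 + 6x
D (θ D) f = -2268x^5 + 6
θ D (θ D) f = -11340x^5
(-(1/2)S_{-1/2} + (θ D)^2) f = -(9/256)x^7 - 11340x^5 - (3/8)x^2


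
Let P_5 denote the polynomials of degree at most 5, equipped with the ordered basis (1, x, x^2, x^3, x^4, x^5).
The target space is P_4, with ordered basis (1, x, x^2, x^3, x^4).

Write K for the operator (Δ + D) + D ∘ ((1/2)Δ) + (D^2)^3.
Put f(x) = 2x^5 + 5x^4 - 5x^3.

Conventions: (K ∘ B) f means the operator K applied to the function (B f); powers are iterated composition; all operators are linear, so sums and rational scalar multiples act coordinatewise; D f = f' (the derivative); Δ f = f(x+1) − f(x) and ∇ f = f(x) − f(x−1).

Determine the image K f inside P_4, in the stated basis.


Δ f = 10x^4 + 40x^3 + 35x^2 + 15x + 2
D f = 10x^4 + 20x^3 - 15x^2
(Δ + D) f = 20x^4 + 60x^3 + 20x^2 + 15x + 2
Δ f = 10x^4 + 40x^3 + 35x^2 + 15x + 2
((1/2)Δ) f = 5x^4 + 20x^3 + (35/2)x^2 + (15/2)x + 1
D ((1/2)Δ) f = 20x^3 + 60x^2 + 35x + 15/2
D f = 10x^4 + 20x^3 - 15x^2
D D f = 40x^3 + 60x^2 - 30x
D D^2 f = 120x^2 + 120x - 30
D D D^2 f = 240x + 120
D D^2 D^2 f = 240
D D D^2 D^2 f = 0
((Δ + D) + D ∘ ((1/2)Δ) + (D^2)^3) f = 20x^4 + 80x^3 + 80x^2 + 50x + 19/2

the image equals g(x) = 20x^4 + 80x^3 + 80x^2 + 50x + 19/2


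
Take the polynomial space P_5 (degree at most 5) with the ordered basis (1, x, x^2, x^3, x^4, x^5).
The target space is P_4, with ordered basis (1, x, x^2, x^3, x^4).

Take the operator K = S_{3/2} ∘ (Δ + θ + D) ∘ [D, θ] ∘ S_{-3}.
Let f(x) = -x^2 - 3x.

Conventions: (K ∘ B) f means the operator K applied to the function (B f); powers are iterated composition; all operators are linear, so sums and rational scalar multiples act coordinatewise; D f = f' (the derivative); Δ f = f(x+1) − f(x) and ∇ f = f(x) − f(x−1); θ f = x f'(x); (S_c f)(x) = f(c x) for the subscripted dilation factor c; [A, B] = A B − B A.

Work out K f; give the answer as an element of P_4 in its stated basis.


S_{-3} f = -9x^2 + 9x
θ S_{-3} f = -18x^2 + 9x
D θ S_{-3} f = -36x + 9
D S_{-3} f = -18x + 9
θ D S_{-3} f = -18x
[D, θ] S_{-3} f = -18x + 9
Δ [D, θ] S_{-3} f = -18
θ [D, θ] S_{-3} f = -18x
D [D, θ] S_{-3} f = -18
(Δ + θ + D) [D, θ] S_{-3} f = -18x - 36
S_{3/2} (Δ + θ + D) [D, θ] S_{-3} f = -27x - 36

the result is g(x) = -27x - 36


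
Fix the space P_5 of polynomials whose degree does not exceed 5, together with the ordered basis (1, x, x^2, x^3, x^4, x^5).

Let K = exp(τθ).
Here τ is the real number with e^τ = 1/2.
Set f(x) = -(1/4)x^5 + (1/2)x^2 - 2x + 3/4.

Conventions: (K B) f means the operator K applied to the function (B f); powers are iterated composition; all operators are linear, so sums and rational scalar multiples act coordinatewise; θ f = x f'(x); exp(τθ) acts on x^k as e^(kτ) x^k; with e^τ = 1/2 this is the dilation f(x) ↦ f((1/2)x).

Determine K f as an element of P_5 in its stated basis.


the result is g(x) = -(1/128)x^5 + (1/8)x^2 - x + 3/4

exp(τθ) x^k = e^(kτ) x^k; with e^τ = 1/2 this sends x^k to (1/2)^k x^k
x ↦ 1/2 x
x^2 ↦ 1/4 x^2
x^5 ↦ 1/32 x^5
applying this coordinatewise to f: exp(τθ) f = -(1/128)x^5 + (1/8)x^2 - x + 3/4


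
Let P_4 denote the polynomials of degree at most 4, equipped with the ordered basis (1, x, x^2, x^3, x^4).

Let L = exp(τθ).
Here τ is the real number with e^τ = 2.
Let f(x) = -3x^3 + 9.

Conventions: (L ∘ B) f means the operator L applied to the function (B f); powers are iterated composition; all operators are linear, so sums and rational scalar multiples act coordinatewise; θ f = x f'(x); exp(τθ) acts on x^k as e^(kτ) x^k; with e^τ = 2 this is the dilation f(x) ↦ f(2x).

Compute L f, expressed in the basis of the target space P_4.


the image equals g(x) = -24x^3 + 9

exp(τθ) x^k = e^(kτ) x^k; with e^τ = 2 this sends x^k to 2^k x^k
x^3 ↦ 8 x^3
applying this coordinatewise to f: exp(τθ) f = -24x^3 + 9


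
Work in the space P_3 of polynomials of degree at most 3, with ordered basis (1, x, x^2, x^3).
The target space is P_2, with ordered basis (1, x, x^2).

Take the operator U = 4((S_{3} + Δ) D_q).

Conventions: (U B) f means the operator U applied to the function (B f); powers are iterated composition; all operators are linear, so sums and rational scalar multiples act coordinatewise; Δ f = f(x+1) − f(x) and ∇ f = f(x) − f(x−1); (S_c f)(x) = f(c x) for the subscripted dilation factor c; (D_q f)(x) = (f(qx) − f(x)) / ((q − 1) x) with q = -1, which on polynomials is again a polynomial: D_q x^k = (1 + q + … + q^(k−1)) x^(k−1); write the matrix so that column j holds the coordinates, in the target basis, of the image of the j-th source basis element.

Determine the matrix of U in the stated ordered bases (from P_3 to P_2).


the matrix is [[0, 4, 0, 4]; [0, 0, 0, 8]; [0, 0, 0, 36]] (rows listed top to bottom)

image of 1: 0
image of x: 4
image of x^2: 0
image of x^3: 36x^2 + 8x + 4
each image's coordinates form column j of the matrix


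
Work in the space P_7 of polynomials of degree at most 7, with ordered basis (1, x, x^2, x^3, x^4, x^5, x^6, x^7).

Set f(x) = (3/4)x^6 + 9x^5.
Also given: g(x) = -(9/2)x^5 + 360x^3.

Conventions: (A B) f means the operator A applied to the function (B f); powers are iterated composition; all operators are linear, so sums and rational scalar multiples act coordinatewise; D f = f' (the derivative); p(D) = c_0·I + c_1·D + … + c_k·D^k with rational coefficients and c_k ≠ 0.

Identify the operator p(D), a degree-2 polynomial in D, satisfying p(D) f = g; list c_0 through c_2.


c_0 = 0, c_1 = -1, c_2 = 2

D^0 f = (3/4)x^6 + 9x^5
D^1 f = (9/2)x^5 + 45x^4
D^2 f = (45/2)x^4 + 180x^3
matching coefficients of g against c_0 f + c_1 Df + … from the top degree down determines the c_i
solution: c_0 = 0, c_1 = -1, c_2 = 2


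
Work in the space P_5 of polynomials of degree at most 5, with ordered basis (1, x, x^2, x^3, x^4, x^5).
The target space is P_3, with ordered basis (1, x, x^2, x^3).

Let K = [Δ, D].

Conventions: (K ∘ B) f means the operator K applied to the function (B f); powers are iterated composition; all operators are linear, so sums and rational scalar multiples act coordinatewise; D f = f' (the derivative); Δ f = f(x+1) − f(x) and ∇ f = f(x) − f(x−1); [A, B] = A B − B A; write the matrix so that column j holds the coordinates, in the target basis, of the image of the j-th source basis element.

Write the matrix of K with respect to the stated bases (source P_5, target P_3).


image of 1: 0
image of x: 0
image of x^2: 0
image of x^3: 0
image of x^4: 0
image of x^5: 0
each image's coordinates form column j of the matrix

the matrix is [[0, 0, 0, 0, 0, 0]; [0, 0, 0, 0, 0, 0]; [0, 0, 0, 0, 0, 0]; [0, 0, 0, 0, 0, 0]] (rows listed top to bottom)


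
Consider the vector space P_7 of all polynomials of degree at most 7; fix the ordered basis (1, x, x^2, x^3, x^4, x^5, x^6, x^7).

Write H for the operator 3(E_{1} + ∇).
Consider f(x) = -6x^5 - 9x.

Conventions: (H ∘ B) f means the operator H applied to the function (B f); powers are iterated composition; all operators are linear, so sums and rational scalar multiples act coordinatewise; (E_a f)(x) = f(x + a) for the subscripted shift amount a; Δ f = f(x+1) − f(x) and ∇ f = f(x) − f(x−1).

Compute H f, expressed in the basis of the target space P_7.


E_{1} f = -6x^5 - 30x^4 - 60x^3 - 60x^2 - 39x - 15
∇ f = -30x^4 + 60x^3 - 60x^2 + 30x - 15
(E_{1} + ∇) f = -6x^5 - 60x^4 - 120x^2 - 9x - 30
(3(E_{1} + ∇)) f = -18x^5 - 180x^4 - 360x^2 - 27x - 90

g(x) = -18x^5 - 180x^4 - 360x^2 - 27x - 90


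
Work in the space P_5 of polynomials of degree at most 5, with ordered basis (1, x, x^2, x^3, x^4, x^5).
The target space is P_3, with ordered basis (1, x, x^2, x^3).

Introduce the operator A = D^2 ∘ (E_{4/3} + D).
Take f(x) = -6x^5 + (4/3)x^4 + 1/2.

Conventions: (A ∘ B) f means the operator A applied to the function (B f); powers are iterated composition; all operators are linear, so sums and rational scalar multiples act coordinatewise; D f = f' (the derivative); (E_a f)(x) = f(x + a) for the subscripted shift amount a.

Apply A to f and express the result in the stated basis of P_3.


E_{4/3} f = -6x^5 - (116/3)x^4 - (896/9)x^3 - 128x^2 - (6656/81)x - 9997/486
D f = -30x^4 + (16/3)x^3
(E_{4/3} + D) f = -6x^5 - (206/3)x^4 - (848/9)x^3 - 128x^2 - (6656/81)x - 9997/486
D (E_{4/3} + D) f = -30x^4 - (824/3)x^3 - (848/3)x^2 - 256x - 6656/81
D D (E_{4/3} + D) f = -120x^3 - 824x^2 - (1696/3)x - 256

the image equals g(x) = -120x^3 - 824x^2 - (1696/3)x - 256
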